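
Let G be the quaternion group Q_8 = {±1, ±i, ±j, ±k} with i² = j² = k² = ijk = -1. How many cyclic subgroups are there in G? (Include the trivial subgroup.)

Each element a generates a cyclic subgroup ⟨a⟩; distinct elements may generate the same one (a cyclic group of order d has φ(d) generators).
Cyclic subgroups by order — order 1: 1; order 2: 1; order 4: 3.
Total: 5.

5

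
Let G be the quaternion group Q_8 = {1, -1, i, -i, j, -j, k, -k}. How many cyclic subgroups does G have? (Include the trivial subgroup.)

5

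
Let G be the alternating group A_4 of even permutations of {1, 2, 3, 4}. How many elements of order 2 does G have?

3

The elements of order 2 are: (1 2)(3 4), (1 3)(2 4), (1 4)(2 3).
That's 3.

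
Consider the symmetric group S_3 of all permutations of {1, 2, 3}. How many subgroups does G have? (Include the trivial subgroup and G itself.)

6

|G| = 6, so by Lagrange every subgroup order divides 6. Divisors: 1, 2, 3, 6.
Subgroups by order — order 1: 1; order 2: 3; order 3: 1; order 6: 1.
Total: 1 + 3 + 1 + 1 = 6.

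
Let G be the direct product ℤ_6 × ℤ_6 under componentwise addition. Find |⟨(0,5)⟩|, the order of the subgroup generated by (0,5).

The order of (0,5) in Z_6 × Z_6 is lcm(ord(0) in Z_6, ord(5) in Z_6).
ord(0) = 1 and ord(5) = 6, so |⟨(0,5)⟩| = lcm(1, 6) = 6.

6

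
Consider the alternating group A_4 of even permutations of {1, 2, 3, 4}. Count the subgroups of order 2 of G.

3

|G| = 12 and 2 | 12, so subgroups of order 2 are possible by Lagrange.
The subgroups of order 2 are: {e, (1 2)(3 4)}; {e, (1 3)(2 4)}; {e, (1 4)(2 3)}.
So G has 3 subgroups of order 2.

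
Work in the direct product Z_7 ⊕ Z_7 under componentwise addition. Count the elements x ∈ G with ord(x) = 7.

An element (a,b) has order lcm(ord(a), ord(b)); count pairs with lcm equal to 7.
Enumerating gives 48 such elements.

48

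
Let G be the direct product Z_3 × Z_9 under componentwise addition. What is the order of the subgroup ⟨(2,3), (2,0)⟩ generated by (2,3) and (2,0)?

|⟨(2,3)⟩| = 3 and |⟨(2,0)⟩| = 3, so |H| is a multiple of lcm(3, 3) = 3 and divides |G| = 27.
Closing under the operation: H = {(0,0), (0,3), (0,6), (1,0), (1,3), (1,6), (2,0), (2,3), (2,6)}, so |H| = 9.

9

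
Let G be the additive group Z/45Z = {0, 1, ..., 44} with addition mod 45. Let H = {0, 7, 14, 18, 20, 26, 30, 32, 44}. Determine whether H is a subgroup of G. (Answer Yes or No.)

No

32 ∈ H but its inverse 13 ∉ H, so H is not a subgroup.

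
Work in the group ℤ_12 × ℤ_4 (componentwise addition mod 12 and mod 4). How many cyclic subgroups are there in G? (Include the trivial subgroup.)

20

Group the elements of G by the cyclic subgroup they generate; each cyclic subgroup of order d accounts for φ(d) elements.
Cyclic subgroups by order — order 1: 1; order 2: 3; order 3: 1; order 4: 6; order 6: 3; order 12: 6.
Total: 20.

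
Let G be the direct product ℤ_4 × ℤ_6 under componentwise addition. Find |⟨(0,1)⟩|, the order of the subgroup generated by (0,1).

The order of (0,1) in Z_4 × Z_6 is lcm(ord(0) in Z_4, ord(1) in Z_6).
ord(0) = 1 and ord(1) = 6, so |⟨(0,1)⟩| = lcm(1, 6) = 6.

6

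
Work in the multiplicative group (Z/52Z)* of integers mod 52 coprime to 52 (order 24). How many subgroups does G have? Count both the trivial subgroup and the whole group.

16

|G| = 24, so by Lagrange every subgroup order divides 24. Divisors: 1, 2, 3, 4, 6, 8, 12, 24.
Subgroups by order — order 1: 1; order 2: 3; order 3: 1; order 4: 3; order 6: 3; order 8: 1; order 12: 3; order 24: 1.
Total: 1 + 3 + 1 + 3 + 3 + 1 + 3 + 1 = 16.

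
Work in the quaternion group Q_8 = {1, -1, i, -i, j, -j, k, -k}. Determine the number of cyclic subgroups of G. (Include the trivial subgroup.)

Each element a generates a cyclic subgroup ⟨a⟩; distinct elements may generate the same one (a cyclic group of order d has φ(d) generators).
Cyclic subgroups by order — order 1: 1; order 2: 1; order 4: 3.
Total: 5.

5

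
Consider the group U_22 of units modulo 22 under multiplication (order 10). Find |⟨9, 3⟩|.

|⟨9⟩| = 5 and |⟨3⟩| = 5, so |H| is a multiple of lcm(5, 5) = 5 and divides |G| = 10.
Closing under the operation: H = {1, 3, 5, 9, 15}, so |H| = 5.

5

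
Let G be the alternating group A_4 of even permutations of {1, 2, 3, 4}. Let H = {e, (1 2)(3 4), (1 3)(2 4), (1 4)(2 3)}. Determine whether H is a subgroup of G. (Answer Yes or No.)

|H| = 4 divides |G| = 12, consistent with Lagrange.
H contains the identity, every element's inverse is in H, and H is closed under ∘: it is a subgroup.

Yes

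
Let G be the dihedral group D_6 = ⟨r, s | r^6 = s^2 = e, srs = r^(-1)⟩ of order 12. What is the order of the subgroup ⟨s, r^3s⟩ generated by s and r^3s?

4

|⟨s⟩| = 2 and |⟨r^3s⟩| = 2, so |H| is a multiple of lcm(2, 2) = 2 and divides |G| = 12.
Closing under the operation: H = {e, r^3, s, r^3s}, so |H| = 4.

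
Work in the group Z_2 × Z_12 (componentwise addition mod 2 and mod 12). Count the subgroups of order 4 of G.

3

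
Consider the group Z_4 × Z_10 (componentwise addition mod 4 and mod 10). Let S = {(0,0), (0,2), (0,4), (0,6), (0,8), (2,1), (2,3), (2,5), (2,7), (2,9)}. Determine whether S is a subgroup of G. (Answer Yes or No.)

|S| = 10 divides |G| = 40, consistent with Lagrange.
S contains the identity, every element's inverse is in S, and S is closed under +: it is a subgroup.
In fact S = ⟨(2,1)⟩.

Yes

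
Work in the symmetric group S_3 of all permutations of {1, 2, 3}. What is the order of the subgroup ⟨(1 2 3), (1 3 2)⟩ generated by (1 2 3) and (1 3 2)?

|⟨(1 2 3)⟩| = 3 and |⟨(1 3 2)⟩| = 3, so |H| is a multiple of lcm(3, 3) = 3 and divides |G| = 6.
Closing under the operation: H = {e, (1 2 3), (1 3 2)}, so |H| = 3.

3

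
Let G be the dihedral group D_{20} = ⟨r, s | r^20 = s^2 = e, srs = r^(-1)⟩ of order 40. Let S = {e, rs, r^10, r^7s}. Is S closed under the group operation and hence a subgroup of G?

Closure fails: rs · r^10 = r^11s ∉ S. So S is not a subgroup.

No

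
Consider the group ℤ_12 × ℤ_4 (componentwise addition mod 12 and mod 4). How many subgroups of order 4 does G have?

7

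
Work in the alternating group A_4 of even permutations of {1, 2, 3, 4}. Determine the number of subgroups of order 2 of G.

3

|G| = 12 and 2 | 12, so subgroups of order 2 are possible by Lagrange.
The subgroups of order 2 are: {e, (1 2)(3 4)}; {e, (1 3)(2 4)}; {e, (1 4)(2 3)}.
So G has 3 subgroups of order 2.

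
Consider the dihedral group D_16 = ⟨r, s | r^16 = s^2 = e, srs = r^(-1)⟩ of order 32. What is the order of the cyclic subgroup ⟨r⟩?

16

Computing powers of r: the smallest k with (r)^k = e is k = 16.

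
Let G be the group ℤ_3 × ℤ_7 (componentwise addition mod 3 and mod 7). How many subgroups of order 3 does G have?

1

|G| = 21 and 3 | 21, so subgroups of order 3 are possible by Lagrange.
The subgroups of order 3 are: {(0,0), (1,0), (2,0)}.
So G has 1 subgroup of order 3.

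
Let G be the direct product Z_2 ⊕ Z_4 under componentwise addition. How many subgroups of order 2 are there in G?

|G| = 8 and 2 | 8, so subgroups of order 2 are possible by Lagrange.
The subgroups of order 2 are: {(0,0), (0,2)}; {(0,0), (1,0)}; {(0,0), (1,2)}.
So G has 3 subgroups of order 2.

3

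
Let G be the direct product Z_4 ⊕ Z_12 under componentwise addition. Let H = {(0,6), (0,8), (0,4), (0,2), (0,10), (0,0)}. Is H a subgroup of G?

Yes

|H| = 6 divides |G| = 48, consistent with Lagrange.
H contains the identity, every element's inverse is in H, and H is closed under +: it is a subgroup.
In fact H = ⟨(0,2)⟩.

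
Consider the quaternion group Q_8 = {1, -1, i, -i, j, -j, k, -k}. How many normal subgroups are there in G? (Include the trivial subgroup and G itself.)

G has 6 subgroups. Checking conjugation-invariance by order — order 1: 1/1 normal; order 2: 1/1 normal; order 4: 3/3 normal; order 8: 1/1 normal.
Total normal subgroups: 6.

6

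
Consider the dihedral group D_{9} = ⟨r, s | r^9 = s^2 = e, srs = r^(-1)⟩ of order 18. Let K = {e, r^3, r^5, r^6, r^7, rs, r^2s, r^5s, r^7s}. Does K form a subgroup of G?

No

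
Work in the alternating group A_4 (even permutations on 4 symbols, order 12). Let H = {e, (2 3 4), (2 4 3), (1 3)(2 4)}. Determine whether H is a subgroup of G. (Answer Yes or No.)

No

Closure fails: (2 4 3) ∘ (1 3)(2 4) = (1 2 3) ∉ H. So H is not a subgroup.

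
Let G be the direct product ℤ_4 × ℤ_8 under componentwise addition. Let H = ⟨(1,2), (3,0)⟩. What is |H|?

16

|⟨(1,2)⟩| = 4 and |⟨(3,0)⟩| = 4, so |H| is a multiple of lcm(4, 4) = 4 and divides |G| = 32.
Closing under the operation: H = {(0,0), (0,2), (0,4), (0,6), (1,0), (1,2), (1,4), (1,6), (2,0), (2,2), (2,4), (2,6), (3,0), (3,2), (3,4), (3,6)}, so |H| = 16.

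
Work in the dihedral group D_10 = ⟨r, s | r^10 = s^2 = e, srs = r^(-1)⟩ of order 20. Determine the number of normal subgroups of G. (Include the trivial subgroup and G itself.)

7

G has 22 subgroups. Checking conjugation-invariance by order — order 1: 1/1 normal; order 2: 1/11 normal; order 4: 0/5 normal; order 5: 1/1 normal; order 10: 3/3 normal; order 20: 1/1 normal.
Total normal subgroups: 7.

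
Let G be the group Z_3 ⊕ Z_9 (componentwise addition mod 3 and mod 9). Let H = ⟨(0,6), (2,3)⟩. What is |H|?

|⟨(0,6)⟩| = 3 and |⟨(2,3)⟩| = 3, so |H| is a multiple of lcm(3, 3) = 3 and divides |G| = 27.
Closing under the operation: H = {(0,0), (0,3), (0,6), (1,0), (1,3), (1,6), (2,0), (2,3), (2,6)}, so |H| = 9.

9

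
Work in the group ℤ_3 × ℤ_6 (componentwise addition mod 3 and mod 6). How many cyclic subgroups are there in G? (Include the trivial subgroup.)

Each element a generates a cyclic subgroup ⟨a⟩; distinct elements may generate the same one (a cyclic group of order d has φ(d) generators).
Cyclic subgroups by order — order 1: 1; order 2: 1; order 3: 4; order 6: 4.
Total: 10.

10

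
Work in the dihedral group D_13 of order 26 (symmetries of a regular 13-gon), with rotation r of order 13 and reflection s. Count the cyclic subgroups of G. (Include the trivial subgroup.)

15

Group the elements of G by the cyclic subgroup they generate; each cyclic subgroup of order d accounts for φ(d) elements.
Cyclic subgroups by order — order 1: 1; order 2: 13; order 13: 1.
Total: 15.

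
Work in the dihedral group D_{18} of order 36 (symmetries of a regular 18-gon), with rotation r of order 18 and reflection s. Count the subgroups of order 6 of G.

|G| = 36 and 6 | 36, so subgroups of order 6 are possible by Lagrange.
The subgroups of order 6 are: {e, r^6, r^12, r^4s, r^10s, r^16s}; {e, r^6, r^12, r^5s, r^11s, r^17s}; {e, r^6, r^12, s, r^6s, r^12s}; {e, r^6, r^12, rs, r^7s, r^13s}; … (7 in all).
So G has 7 subgroups of order 6.

7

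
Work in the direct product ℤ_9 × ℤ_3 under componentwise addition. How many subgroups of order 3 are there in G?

4

|G| = 27 and 3 | 27, so subgroups of order 3 are possible by Lagrange.
The subgroups of order 3 are: {(0,0), (0,1), (0,2)}; {(0,0), (3,0), (6,0)}; {(0,0), (3,1), (6,2)}; {(0,0), (3,2), (6,1)}.
So G has 4 subgroups of order 3.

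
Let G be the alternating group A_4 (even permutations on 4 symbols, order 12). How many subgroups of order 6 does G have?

|G| = 12 and 6 | 12, so subgroups of order 6 are possible by Lagrange.
Checking all subgroups of G, none has order 6.
So G has 0 subgroups of order 6.

0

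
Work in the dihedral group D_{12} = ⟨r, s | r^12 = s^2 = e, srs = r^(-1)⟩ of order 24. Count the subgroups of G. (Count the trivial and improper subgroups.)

|G| = 24, so by Lagrange every subgroup order divides 24. Divisors: 1, 2, 3, 4, 6, 8, 12, 24.
Subgroups by order — order 1: 1; order 2: 13; order 3: 1; order 4: 7; order 6: 5; order 8: 3; order 12: 3; order 24: 1.
Total: 1 + 13 + 1 + 7 + 5 + 3 + 3 + 1 = 34.

34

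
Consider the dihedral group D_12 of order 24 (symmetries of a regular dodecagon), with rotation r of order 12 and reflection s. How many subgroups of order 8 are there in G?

|G| = 24 and 8 | 24, so subgroups of order 8 are possible by Lagrange.
The subgroups of order 8 are: {e, r^3, r^6, r^9, rs, r^4s, r^7s, r^10s}; {e, r^3, r^6, r^9, r^2s, r^5s, r^8s, r^11s}; {e, r^3, r^6, r^9, s, r^3s, r^6s, r^9s}.
So G has 3 subgroups of order 8.

3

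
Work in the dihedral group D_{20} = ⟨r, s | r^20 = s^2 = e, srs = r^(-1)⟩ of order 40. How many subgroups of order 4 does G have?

11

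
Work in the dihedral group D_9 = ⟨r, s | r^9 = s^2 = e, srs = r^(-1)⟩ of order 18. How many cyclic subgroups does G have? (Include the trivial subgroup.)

Group the elements of G by the cyclic subgroup they generate; each cyclic subgroup of order d accounts for φ(d) elements.
Cyclic subgroups by order — order 1: 1; order 2: 9; order 3: 1; order 9: 1.
Total: 12.

12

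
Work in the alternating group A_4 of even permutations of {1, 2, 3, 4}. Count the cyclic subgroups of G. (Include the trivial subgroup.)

8

Each element a generates a cyclic subgroup ⟨a⟩; distinct elements may generate the same one (a cyclic group of order d has φ(d) generators).
Cyclic subgroups by order — order 1: 1; order 2: 3; order 3: 4.
Total: 8.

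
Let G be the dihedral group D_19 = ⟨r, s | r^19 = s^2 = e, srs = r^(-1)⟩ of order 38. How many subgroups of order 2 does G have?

19

|G| = 38 and 2 | 38, so subgroups of order 2 are possible by Lagrange.
The subgroups of order 2 are: {e, r^10s}; {e, r^11s}; {e, r^12s}; {e, r^13s}; … (19 in all).
So G has 19 subgroups of order 2.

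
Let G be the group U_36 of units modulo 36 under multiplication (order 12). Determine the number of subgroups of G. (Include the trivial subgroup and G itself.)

|G| = 12, so by Lagrange every subgroup order divides 12. Divisors: 1, 2, 3, 4, 6, 12.
Subgroups by order — order 1: 1; order 2: 3; order 3: 1; order 4: 1; order 6: 3; order 12: 1.
Total: 1 + 3 + 1 + 1 + 3 + 1 = 10.

10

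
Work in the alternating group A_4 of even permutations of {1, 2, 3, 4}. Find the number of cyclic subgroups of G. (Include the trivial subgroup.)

Each element a generates a cyclic subgroup ⟨a⟩; distinct elements may generate the same one (a cyclic group of order d has φ(d) generators).
Cyclic subgroups by order — order 1: 1; order 2: 3; order 3: 4.
Total: 8.

8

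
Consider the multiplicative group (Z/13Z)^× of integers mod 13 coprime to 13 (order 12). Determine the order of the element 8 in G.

4

Compute successive powers of 8 mod 13: 8, 12, 5, 1; 8^4 ≡ 1 (mod 13).
So |⟨8⟩| = 4.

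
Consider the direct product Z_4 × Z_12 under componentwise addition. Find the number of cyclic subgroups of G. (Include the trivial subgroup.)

20

Group the elements of G by the cyclic subgroup they generate; each cyclic subgroup of order d accounts for φ(d) elements.
Cyclic subgroups by order — order 1: 1; order 2: 3; order 3: 1; order 4: 6; order 6: 3; order 12: 6.
Total: 20.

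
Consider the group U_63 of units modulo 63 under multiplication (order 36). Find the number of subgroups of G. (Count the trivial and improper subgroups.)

|G| = 36, so by Lagrange every subgroup order divides 36. Divisors: 1, 2, 3, 4, 6, 9, 12, 18, 36.
Subgroups by order — order 1: 1; order 2: 3; order 3: 4; order 4: 1; order 6: 12; order 9: 1; order 12: 4; order 18: 3; order 36: 1.
Total: 1 + 3 + 4 + 1 + 12 + 1 + 4 + 3 + 1 = 30.

30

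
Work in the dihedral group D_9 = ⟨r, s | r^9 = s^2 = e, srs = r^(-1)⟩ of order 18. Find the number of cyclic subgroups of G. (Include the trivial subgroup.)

Group the elements of G by the cyclic subgroup they generate; each cyclic subgroup of order d accounts for φ(d) elements.
Cyclic subgroups by order — order 1: 1; order 2: 9; order 3: 1; order 9: 1.
Total: 12.

12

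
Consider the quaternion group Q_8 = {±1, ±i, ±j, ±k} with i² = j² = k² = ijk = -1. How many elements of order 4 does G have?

The elements of order 4 are: i, -i, j, -j, k, -k.
That's 6.

6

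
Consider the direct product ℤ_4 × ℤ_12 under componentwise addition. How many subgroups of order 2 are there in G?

|G| = 48 and 2 | 48, so subgroups of order 2 are possible by Lagrange.
The subgroups of order 2 are: {(0,0), (0,6)}; {(0,0), (2,0)}; {(0,0), (2,6)}.
So G has 3 subgroups of order 2.

3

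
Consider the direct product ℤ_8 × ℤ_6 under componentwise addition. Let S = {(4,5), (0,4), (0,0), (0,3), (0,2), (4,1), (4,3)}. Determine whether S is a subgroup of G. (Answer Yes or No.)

|S| = 7 does not divide |G| = 48, so by Lagrange S is not a subgroup.

No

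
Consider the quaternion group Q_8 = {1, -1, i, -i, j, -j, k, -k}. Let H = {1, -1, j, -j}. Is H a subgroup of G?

Yes

|H| = 4 divides |G| = 8, consistent with Lagrange.
H contains the identity, every element's inverse is in H, and H is closed under ·: it is a subgroup.
In fact H = ⟨j⟩.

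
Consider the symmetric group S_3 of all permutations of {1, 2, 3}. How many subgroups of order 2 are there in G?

3

|G| = 6 and 2 | 6, so subgroups of order 2 are possible by Lagrange.
The subgroups of order 2 are: {e, (1 2)}; {e, (1 3)}; {e, (2 3)}.
So G has 3 subgroups of order 2.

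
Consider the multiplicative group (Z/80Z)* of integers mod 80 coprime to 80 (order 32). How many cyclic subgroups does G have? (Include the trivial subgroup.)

20

A cyclic subgroup of order d is generated by each of its φ(d) elements of order d, so the cyclic subgroups of order d number (#elements of order d)/φ(d).
Cyclic subgroups by order — order 1: 1; order 2: 7; order 4: 12.
Total: 20.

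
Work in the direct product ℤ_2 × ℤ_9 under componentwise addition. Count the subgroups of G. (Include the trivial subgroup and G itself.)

6

|G| = 18, so by Lagrange every subgroup order divides 18. Divisors: 1, 2, 3, 6, 9, 18.
Subgroups by order — order 1: 1; order 2: 1; order 3: 1; order 6: 1; order 9: 1; order 18: 1.
Total: 1 + 1 + 1 + 1 + 1 + 1 = 6.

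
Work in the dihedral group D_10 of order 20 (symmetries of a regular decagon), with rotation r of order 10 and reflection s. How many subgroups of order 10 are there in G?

|G| = 20 and 10 | 20, so subgroups of order 10 are possible by Lagrange.
The subgroups of order 10 are: {e, r, r^2, r^3, r^4, r^5, r^6, r^7, r^8, r^9}; {e, r^2, r^4, r^6, r^8, s, r^2s, r^4s, r^6s, r^8s}; {e, r^2, r^4, r^6, r^8, rs, r^3s, r^5s, r^7s, r^9s}.
So G has 3 subgroups of order 10.

3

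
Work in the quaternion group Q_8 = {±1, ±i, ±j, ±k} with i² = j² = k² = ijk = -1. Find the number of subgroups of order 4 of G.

3

|G| = 8 and 4 | 8, so subgroups of order 4 are possible by Lagrange.
The subgroups of order 4 are: {1, -1, i, -i}; {1, -1, j, -j}; {1, -1, k, -k}.
So G has 3 subgroups of order 4.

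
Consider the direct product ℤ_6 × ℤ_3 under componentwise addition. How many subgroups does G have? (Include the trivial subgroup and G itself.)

|G| = 18, so by Lagrange every subgroup order divides 18. Divisors: 1, 2, 3, 6, 9, 18.
Subgroups by order — order 1: 1; order 2: 1; order 3: 4; order 6: 4; order 9: 1; order 18: 1.
Total: 1 + 1 + 4 + 4 + 1 + 1 = 12.

12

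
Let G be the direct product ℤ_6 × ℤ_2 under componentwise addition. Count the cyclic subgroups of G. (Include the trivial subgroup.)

Group the elements of G by the cyclic subgroup they generate; each cyclic subgroup of order d accounts for φ(d) elements.
Cyclic subgroups by order — order 1: 1; order 2: 3; order 3: 1; order 6: 3.
Total: 8.

8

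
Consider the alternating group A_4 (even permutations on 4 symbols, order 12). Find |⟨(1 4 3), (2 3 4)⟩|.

12

|⟨(1 4 3)⟩| = 3 and |⟨(2 3 4)⟩| = 3, so |H| is a multiple of lcm(3, 3) = 3 and divides |G| = 12.
Closing {(1 4 3), (2 3 4)} under the group operation gives all of G, so |H| = 12.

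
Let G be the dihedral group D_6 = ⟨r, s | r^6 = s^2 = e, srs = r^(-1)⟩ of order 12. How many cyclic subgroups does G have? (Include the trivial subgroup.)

10

Each element a generates a cyclic subgroup ⟨a⟩; distinct elements may generate the same one (a cyclic group of order d has φ(d) generators).
Cyclic subgroups by order — order 1: 1; order 2: 7; order 3: 1; order 6: 1.
Total: 10.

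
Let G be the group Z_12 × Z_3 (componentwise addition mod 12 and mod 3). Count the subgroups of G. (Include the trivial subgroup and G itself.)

|G| = 36, so by Lagrange every subgroup order divides 36. Divisors: 1, 2, 3, 4, 6, 9, 12, 18, 36.
Subgroups by order — order 1: 1; order 2: 1; order 3: 4; order 4: 1; order 6: 4; order 9: 1; order 12: 4; order 18: 1; order 36: 1.
Total: 1 + 1 + 4 + 1 + 4 + 1 + 4 + 1 + 1 = 18.

18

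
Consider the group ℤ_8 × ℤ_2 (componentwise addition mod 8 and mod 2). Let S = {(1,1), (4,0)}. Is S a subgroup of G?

The identity (0,0) ∉ S, so S is not a subgroup.

No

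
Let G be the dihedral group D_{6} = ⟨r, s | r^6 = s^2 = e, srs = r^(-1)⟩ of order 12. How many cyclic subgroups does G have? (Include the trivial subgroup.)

10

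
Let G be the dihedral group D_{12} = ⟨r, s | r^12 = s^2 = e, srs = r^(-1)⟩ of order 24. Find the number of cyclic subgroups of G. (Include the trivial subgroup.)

18

Each element a generates a cyclic subgroup ⟨a⟩; distinct elements may generate the same one (a cyclic group of order d has φ(d) generators).
Cyclic subgroups by order — order 1: 1; order 2: 13; order 3: 1; order 4: 1; order 6: 1; order 12: 1.
Total: 18.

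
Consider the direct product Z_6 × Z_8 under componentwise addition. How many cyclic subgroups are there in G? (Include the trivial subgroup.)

16

Each element a generates a cyclic subgroup ⟨a⟩; distinct elements may generate the same one (a cyclic group of order d has φ(d) generators).
Cyclic subgroups by order — order 1: 1; order 2: 3; order 3: 1; order 4: 2; order 6: 3; order 8: 2; order 12: 2; order 24: 2.
Total: 16.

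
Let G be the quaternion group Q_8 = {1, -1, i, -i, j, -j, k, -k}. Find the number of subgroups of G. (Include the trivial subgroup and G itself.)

6

|G| = 8, so by Lagrange every subgroup order divides 8. Divisors: 1, 2, 4, 8.
Subgroups by order — order 1: 1; order 2: 1; order 4: 3; order 8: 1.
Total: 1 + 1 + 3 + 1 = 6.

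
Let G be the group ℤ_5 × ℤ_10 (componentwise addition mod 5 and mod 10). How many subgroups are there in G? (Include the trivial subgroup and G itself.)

16

|G| = 50, so by Lagrange every subgroup order divides 50. Divisors: 1, 2, 5, 10, 25, 50.
Subgroups by order — order 1: 1; order 2: 1; order 5: 6; order 10: 6; order 25: 1; order 50: 1.
Total: 1 + 1 + 6 + 6 + 1 + 1 = 16.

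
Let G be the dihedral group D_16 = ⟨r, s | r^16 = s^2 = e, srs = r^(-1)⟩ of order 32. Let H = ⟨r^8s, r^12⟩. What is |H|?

8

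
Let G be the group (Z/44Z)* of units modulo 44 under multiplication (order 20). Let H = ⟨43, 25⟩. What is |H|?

10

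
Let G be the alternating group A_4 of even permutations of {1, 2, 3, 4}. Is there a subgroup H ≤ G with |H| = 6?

No

6 | 12, so Lagrange does not rule it out; but checking all subgroups of G, none has order 6.
(A_4 is the standard example that the converse of Lagrange fails.)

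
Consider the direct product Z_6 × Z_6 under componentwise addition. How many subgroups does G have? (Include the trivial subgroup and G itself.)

|G| = 36, so by Lagrange every subgroup order divides 36. Divisors: 1, 2, 3, 4, 6, 9, 12, 18, 36.
Subgroups by order — order 1: 1; order 2: 3; order 3: 4; order 4: 1; order 6: 12; order 9: 1; order 12: 4; order 18: 3; order 36: 1.
Total: 1 + 3 + 4 + 1 + 12 + 1 + 4 + 3 + 1 = 30.

30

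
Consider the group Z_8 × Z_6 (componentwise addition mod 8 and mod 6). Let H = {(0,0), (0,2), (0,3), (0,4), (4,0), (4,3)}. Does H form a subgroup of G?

No

Closure fails: (4,3) + (0,2) = (4,5) ∉ H. So H is not a subgroup.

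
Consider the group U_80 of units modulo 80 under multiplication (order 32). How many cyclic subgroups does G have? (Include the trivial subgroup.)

20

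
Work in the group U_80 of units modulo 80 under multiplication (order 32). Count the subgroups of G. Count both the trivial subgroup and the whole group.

|G| = 32, so by Lagrange every subgroup order divides 32. Divisors: 1, 2, 4, 8, 16, 32.
Subgroups by order — order 1: 1; order 2: 7; order 4: 19; order 8: 19; order 16: 7; order 32: 1.
Total: 1 + 7 + 19 + 19 + 7 + 1 = 54.

54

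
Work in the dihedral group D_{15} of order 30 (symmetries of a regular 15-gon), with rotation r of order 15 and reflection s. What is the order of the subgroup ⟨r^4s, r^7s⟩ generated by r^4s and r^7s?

10

|⟨r^4s⟩| = 2 and |⟨r^7s⟩| = 2, so |H| is a multiple of lcm(2, 2) = 2 and divides |G| = 30.
Closing under the operation: H = {e, r^3, r^6, r^9, r^12, rs, r^4s, r^7s, r^10s, r^13s}, so |H| = 10.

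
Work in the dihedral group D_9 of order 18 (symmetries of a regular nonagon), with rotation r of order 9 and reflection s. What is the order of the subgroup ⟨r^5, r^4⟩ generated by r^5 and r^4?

|⟨r^5⟩| = 9 and |⟨r^4⟩| = 9, so |H| is a multiple of lcm(9, 9) = 9 and divides |G| = 18.
Closing under the operation: H = {e, r, r^2, r^3, r^4, r^5, r^6, r^7, r^8}, so |H| = 9.

9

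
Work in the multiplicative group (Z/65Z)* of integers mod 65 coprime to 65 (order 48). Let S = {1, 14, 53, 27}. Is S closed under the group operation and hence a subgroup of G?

Yes

|S| = 4 divides |G| = 48, consistent with Lagrange.
S contains the identity, every element's inverse is in S, and S is closed under ·: it is a subgroup.
In fact S = ⟨27⟩.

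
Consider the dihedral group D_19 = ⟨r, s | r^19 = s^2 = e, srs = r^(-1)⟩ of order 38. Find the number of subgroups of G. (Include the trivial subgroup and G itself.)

|G| = 38, so by Lagrange every subgroup order divides 38. Divisors: 1, 2, 19, 38.
Subgroups by order — order 1: 1; order 2: 19; order 19: 1; order 38: 1.
Total: 1 + 19 + 1 + 1 = 22.

22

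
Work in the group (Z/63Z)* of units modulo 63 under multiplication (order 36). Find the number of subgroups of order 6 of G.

12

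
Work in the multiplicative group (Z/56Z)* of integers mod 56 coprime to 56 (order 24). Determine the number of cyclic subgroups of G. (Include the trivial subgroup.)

Each element a generates a cyclic subgroup ⟨a⟩; distinct elements may generate the same one (a cyclic group of order d has φ(d) generators).
Cyclic subgroups by order — order 1: 1; order 2: 7; order 3: 1; order 6: 7.
Total: 16.

16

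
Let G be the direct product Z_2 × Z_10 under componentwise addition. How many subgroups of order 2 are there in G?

3

|G| = 20 and 2 | 20, so subgroups of order 2 are possible by Lagrange.
The subgroups of order 2 are: {(0,0), (0,5)}; {(0,0), (1,0)}; {(0,0), (1,5)}.
So G has 3 subgroups of order 2.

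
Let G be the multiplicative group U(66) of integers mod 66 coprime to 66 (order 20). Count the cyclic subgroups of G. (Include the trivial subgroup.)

A cyclic subgroup of order d is generated by each of its φ(d) elements of order d, so the cyclic subgroups of order d number (#elements of order d)/φ(d).
Cyclic subgroups by order — order 1: 1; order 2: 3; order 5: 1; order 10: 3.
Total: 8.

8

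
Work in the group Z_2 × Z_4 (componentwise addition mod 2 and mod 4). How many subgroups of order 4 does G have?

|G| = 8 and 4 | 8, so subgroups of order 4 are possible by Lagrange.
The subgroups of order 4 are: {(0,0), (0,1), (0,2), (0,3)}; {(0,0), (0,2), (1,0), (1,2)}; {(0,0), (0,2), (1,1), (1,3)}.
So G has 3 subgroups of order 4.

3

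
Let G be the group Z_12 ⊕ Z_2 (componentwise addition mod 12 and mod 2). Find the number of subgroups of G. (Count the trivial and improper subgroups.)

16

|G| = 24, so by Lagrange every subgroup order divides 24. Divisors: 1, 2, 3, 4, 6, 8, 12, 24.
Subgroups by order — order 1: 1; order 2: 3; order 3: 1; order 4: 3; order 6: 3; order 8: 1; order 12: 3; order 24: 1.
Total: 1 + 3 + 1 + 3 + 3 + 1 + 3 + 1 = 16.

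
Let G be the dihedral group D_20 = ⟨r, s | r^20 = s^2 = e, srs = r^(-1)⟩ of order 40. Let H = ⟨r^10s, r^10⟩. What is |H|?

4

|⟨r^10s⟩| = 2 and |⟨r^10⟩| = 2, so |H| is a multiple of lcm(2, 2) = 2 and divides |G| = 40.
Closing under the operation: H = {e, r^10, s, r^10s}, so |H| = 4.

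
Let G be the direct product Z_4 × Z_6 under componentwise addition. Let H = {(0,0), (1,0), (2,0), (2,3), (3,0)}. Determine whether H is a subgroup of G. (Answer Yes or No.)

|H| = 5 does not divide |G| = 24, so by Lagrange H is not a subgroup.

No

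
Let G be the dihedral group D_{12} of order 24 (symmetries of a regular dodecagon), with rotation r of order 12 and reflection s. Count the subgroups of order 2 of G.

13

|G| = 24 and 2 | 24, so subgroups of order 2 are possible by Lagrange.
The subgroups of order 2 are: {e, r^10s}; {e, r^11s}; {e, r^2s}; {e, r^3s}; … (13 in all).
So G has 13 subgroups of order 2.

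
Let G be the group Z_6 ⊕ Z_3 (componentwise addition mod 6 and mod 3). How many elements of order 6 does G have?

An element (a,b) has order lcm(ord(a), ord(b)); count pairs with lcm equal to 6.
Enumerating gives 8 such elements.

8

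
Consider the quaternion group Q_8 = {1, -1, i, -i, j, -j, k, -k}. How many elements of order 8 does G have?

No element of G has order 8 (even though 8 | 8).

0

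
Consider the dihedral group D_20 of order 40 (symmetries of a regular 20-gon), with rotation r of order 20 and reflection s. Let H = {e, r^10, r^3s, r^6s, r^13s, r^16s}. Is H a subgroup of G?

No

|H| = 6 does not divide |G| = 40, so by Lagrange H is not a subgroup.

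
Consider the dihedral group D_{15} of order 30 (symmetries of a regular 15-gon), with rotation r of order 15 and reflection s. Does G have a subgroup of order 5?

Yes

5 | 30. A subgroup of order 5 is {e, r^3, r^6, r^9, r^12}.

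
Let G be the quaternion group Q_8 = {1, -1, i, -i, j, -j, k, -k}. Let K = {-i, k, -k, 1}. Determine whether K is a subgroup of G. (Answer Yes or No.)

No

-i ∈ K but its inverse i ∉ K, so K is not a subgroup.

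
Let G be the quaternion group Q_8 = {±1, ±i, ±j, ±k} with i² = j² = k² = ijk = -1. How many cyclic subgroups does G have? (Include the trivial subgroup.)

5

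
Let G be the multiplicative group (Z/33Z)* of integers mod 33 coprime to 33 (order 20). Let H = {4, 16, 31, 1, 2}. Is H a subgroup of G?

No

2 ∈ H but its inverse 17 ∉ H, so H is not a subgroup.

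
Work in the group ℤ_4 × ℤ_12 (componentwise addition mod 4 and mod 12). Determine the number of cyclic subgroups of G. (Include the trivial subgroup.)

20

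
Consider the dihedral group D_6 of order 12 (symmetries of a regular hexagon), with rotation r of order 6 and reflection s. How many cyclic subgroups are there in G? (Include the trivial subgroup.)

Group the elements of G by the cyclic subgroup they generate; each cyclic subgroup of order d accounts for φ(d) elements.
Cyclic subgroups by order — order 1: 1; order 2: 7; order 3: 1; order 6: 1.
Total: 10.

10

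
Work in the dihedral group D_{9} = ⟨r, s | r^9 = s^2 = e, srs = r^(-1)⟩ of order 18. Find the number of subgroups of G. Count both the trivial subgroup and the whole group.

16

|G| = 18, so by Lagrange every subgroup order divides 18. Divisors: 1, 2, 3, 6, 9, 18.
Subgroups by order — order 1: 1; order 2: 9; order 3: 1; order 6: 3; order 9: 1; order 18: 1.
Total: 1 + 9 + 1 + 3 + 1 + 1 = 16.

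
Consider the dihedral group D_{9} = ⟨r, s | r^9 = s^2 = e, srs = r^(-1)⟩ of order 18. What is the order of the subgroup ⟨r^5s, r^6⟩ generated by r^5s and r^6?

|⟨r^5s⟩| = 2 and |⟨r^6⟩| = 3, so |H| is a multiple of lcm(2, 3) = 6 and divides |G| = 18.
Closing under the operation: H = {e, r^3, r^6, r^2s, r^5s, r^8s}, so |H| = 6.

6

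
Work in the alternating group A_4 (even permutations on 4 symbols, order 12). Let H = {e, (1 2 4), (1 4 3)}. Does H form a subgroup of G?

(1 4 3) ∈ H but its inverse (1 3 4) ∉ H, so H is not a subgroup.

No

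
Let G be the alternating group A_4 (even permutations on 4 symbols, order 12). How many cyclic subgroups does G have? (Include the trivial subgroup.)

Each element a generates a cyclic subgroup ⟨a⟩; distinct elements may generate the same one (a cyclic group of order d has φ(d) generators).
Cyclic subgroups by order — order 1: 1; order 2: 3; order 3: 4.
Total: 8.

8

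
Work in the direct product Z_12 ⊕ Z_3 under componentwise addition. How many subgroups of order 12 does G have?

|G| = 36 and 12 | 36, so subgroups of order 12 are possible by Lagrange.
The subgroups of order 12 are: {(0,0), (0,1), (0,2), (3,0), (3,1), (3,2), (6,0), (6,1), (6,2), (9,0), (9,1), (9,2)}; {(0,0), (1,0), (2,0), (3,0), (4,0), (5,0), (6,0), (7,0), (8,0), (9,0), (10,0), (11,0)}; {(0,0), (1,1), (2,2), (3,0), (4,1), (5,2), (6,0), (7,1), (8,2), (9,0), (10,1), (11,2)}; {(0,0), (1,2), (2,1), (3,0), (4,2), (5,1), (6,0), (7,2), (8,1), (9,0), (10,2), (11,1)}.
So G has 4 subgroups of order 12.

4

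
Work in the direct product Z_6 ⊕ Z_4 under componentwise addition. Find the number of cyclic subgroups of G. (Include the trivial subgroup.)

A cyclic subgroup of order d is generated by each of its φ(d) elements of order d, so the cyclic subgroups of order d number (#elements of order d)/φ(d).
Cyclic subgroups by order — order 1: 1; order 2: 3; order 3: 1; order 4: 2; order 6: 3; order 12: 2.
Total: 12.

12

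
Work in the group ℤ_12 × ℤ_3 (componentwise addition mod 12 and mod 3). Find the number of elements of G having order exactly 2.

An element (a,b) has order lcm(ord(a), ord(b)); count pairs with lcm equal to 2.
Enumerating gives 1 such elements.

1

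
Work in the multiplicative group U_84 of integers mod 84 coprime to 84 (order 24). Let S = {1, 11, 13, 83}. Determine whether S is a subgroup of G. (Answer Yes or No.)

No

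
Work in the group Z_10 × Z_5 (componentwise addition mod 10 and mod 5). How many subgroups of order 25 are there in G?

|G| = 50 and 25 | 50, so subgroups of order 25 are possible by Lagrange.
The subgroups of order 25 are: {(0,0), (0,1), (0,2), (0,3), (0,4), (2,0), (2,1), (2,2), (2,3), (2,4), (4,0), (4,1), (4,2), (4,3), (4,4), (6,0), (6,1), (6,2), (6,3), (6,4), (8,0), (8,1), (8,2), (8,3), (8,4)}.
So G has 1 subgroup of order 25.

1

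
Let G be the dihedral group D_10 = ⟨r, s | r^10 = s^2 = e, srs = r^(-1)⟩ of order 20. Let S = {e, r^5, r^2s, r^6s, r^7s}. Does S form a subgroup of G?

No

Closure fails: r^5 · r^6s = rs ∉ S. So S is not a subgroup.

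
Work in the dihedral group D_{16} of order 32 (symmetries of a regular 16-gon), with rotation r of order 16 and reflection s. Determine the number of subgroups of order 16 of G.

3

|G| = 32 and 16 | 32, so subgroups of order 16 are possible by Lagrange.
The subgroups of order 16 are: {e, r, r^2, r^3, r^4, r^5, r^6, r^7, r^8, r^9, r^10, r^11, r^12, r^13, r^14, r^15}; {e, r^2, r^4, r^6, r^8, r^10, r^12, r^14, s, r^2s, r^4s, r^6s, r^8s, r^10s, r^12s, r^14s}; {e, r^2, r^4, r^6, r^8, r^10, r^12, r^14, rs, r^3s, r^5s, r^7s, r^9s, r^11s, r^13s, r^15s}.
So G has 3 subgroups of order 16.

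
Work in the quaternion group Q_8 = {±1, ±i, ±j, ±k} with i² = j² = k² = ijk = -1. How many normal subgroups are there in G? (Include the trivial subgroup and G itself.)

G has 6 subgroups. Checking conjugation-invariance by order — order 1: 1/1 normal; order 2: 1/1 normal; order 4: 3/3 normal; order 8: 1/1 normal.
Total normal subgroups: 6.

6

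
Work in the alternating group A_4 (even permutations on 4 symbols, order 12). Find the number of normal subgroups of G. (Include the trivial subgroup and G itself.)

G has 10 subgroups. Checking conjugation-invariance by order — order 1: 1/1 normal; order 2: 0/3 normal; order 3: 0/4 normal; order 4: 1/1 normal; order 12: 1/1 normal.
Total normal subgroups: 3.

3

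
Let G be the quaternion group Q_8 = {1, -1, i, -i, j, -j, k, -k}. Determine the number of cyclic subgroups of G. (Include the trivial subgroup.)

5

Group the elements of G by the cyclic subgroup they generate; each cyclic subgroup of order d accounts for φ(d) elements.
Cyclic subgroups by order — order 1: 1; order 2: 1; order 4: 3.
Total: 5.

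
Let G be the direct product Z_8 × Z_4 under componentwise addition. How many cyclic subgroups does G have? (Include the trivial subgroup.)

Group the elements of G by the cyclic subgroup they generate; each cyclic subgroup of order d accounts for φ(d) elements.
Cyclic subgroups by order — order 1: 1; order 2: 3; order 4: 6; order 8: 4.
Total: 14.

14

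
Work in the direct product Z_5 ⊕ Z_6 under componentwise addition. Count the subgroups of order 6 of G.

|G| = 30 and 6 | 30, so subgroups of order 6 are possible by Lagrange.
The subgroups of order 6 are: {(0,0), (0,1), (0,2), (0,3), (0,4), (0,5)}.
So G has 1 subgroup of order 6.

1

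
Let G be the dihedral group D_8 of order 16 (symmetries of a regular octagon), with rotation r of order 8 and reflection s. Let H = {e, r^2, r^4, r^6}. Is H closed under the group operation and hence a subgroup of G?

Yes

|H| = 4 divides |G| = 16, consistent with Lagrange.
H contains the identity, every element's inverse is in H, and H is closed under ·: it is a subgroup.
In fact H = ⟨r^6⟩.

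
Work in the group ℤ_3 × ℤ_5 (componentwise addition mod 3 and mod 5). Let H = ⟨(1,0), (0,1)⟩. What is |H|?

15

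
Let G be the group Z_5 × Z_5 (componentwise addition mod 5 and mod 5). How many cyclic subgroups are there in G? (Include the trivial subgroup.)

7

Group the elements of G by the cyclic subgroup they generate; each cyclic subgroup of order d accounts for φ(d) elements.
Cyclic subgroups by order — order 1: 1; order 5: 6.
Total: 7.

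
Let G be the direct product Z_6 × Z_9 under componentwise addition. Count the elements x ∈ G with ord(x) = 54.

An element (a,b) has order lcm(ord(a), ord(b)); count pairs with lcm equal to 54.
Enumerating gives 0 such elements.

0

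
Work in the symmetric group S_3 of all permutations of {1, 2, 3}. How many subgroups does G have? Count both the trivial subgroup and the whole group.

|G| = 6, so by Lagrange every subgroup order divides 6. Divisors: 1, 2, 3, 6.
Subgroups by order — order 1: 1; order 2: 3; order 3: 1; order 6: 1.
Total: 1 + 3 + 1 + 1 = 6.

6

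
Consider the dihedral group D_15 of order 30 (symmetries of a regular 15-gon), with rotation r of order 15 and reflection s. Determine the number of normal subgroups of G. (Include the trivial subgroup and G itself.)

5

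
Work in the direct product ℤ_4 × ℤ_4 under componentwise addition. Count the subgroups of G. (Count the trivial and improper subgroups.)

|G| = 16, so by Lagrange every subgroup order divides 16. Divisors: 1, 2, 4, 8, 16.
Subgroups by order — order 1: 1; order 2: 3; order 4: 7; order 8: 3; order 16: 1.
Total: 1 + 3 + 7 + 3 + 1 = 15.

15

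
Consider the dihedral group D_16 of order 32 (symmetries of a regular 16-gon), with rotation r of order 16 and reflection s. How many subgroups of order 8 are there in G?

|G| = 32 and 8 | 32, so subgroups of order 8 are possible by Lagrange.
The subgroups of order 8 are: {e, r^2, r^4, r^6, r^8, r^10, r^12, r^14}; {e, r^4, r^8, r^12, r^2s, r^6s, r^10s, r^14s}; {e, r^4, r^8, r^12, r^3s, r^7s, r^11s, r^15s}; {e, r^4, r^8, r^12, s, r^4s, r^8s, r^12s}; … (5 in all).
So G has 5 subgroups of order 8.

5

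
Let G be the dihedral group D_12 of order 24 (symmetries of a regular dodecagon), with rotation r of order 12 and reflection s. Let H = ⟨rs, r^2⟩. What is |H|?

|⟨rs⟩| = 2 and |⟨r^2⟩| = 6, so |H| is a multiple of lcm(2, 6) = 6 and divides |G| = 24.
Closing under the operation: H = {e, r^2, r^4, r^6, r^8, r^10, rs, r^3s, r^5s, r^7s, r^9s, r^11s}, so |H| = 12.

12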